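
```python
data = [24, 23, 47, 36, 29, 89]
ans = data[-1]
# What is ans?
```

data has length 6. Negative index -1 maps to positive index 6 + (-1) = 5. data[5] = 89.

89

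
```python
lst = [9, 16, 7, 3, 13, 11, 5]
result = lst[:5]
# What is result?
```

lst has length 7. The slice lst[:5] selects indices [0, 1, 2, 3, 4] (0->9, 1->16, 2->7, 3->3, 4->13), giving [9, 16, 7, 3, 13].

[9, 16, 7, 3, 13]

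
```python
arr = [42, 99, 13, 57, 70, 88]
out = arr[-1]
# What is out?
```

arr has length 6. Negative index -1 maps to positive index 6 + (-1) = 5. arr[5] = 88.

88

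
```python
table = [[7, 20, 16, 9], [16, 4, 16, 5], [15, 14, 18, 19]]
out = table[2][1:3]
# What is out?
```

table[2] = [15, 14, 18, 19]. table[2] has length 4. The slice table[2][1:3] selects indices [1, 2] (1->14, 2->18), giving [14, 18].

[14, 18]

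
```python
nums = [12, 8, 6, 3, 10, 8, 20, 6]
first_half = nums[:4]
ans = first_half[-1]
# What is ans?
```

nums has length 8. The slice nums[:4] selects indices [0, 1, 2, 3] (0->12, 1->8, 2->6, 3->3), giving [12, 8, 6, 3]. So first_half = [12, 8, 6, 3]. Then first_half[-1] = 3.

3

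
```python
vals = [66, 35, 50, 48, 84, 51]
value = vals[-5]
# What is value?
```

vals has length 6. Negative index -5 maps to positive index 6 + (-5) = 1. vals[1] = 35.

35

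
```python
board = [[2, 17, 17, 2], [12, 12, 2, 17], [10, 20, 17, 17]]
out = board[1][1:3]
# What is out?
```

board[1] = [12, 12, 2, 17]. board[1] has length 4. The slice board[1][1:3] selects indices [1, 2] (1->12, 2->2), giving [12, 2].

[12, 2]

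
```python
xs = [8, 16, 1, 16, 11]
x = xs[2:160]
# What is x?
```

xs has length 5. The slice xs[2:160] selects indices [2, 3, 4] (2->1, 3->16, 4->11), giving [1, 16, 11].

[1, 16, 11]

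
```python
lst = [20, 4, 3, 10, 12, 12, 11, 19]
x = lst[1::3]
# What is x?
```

lst has length 8. The slice lst[1::3] selects indices [1, 4, 7] (1->4, 4->12, 7->19), giving [4, 12, 19].

[4, 12, 19]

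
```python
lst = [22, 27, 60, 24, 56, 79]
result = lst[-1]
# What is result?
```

lst has length 6. Negative index -1 maps to positive index 6 + (-1) = 5. lst[5] = 79.

79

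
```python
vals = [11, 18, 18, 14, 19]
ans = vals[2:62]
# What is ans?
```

vals has length 5. The slice vals[2:62] selects indices [2, 3, 4] (2->18, 3->14, 4->19), giving [18, 14, 19].

[18, 14, 19]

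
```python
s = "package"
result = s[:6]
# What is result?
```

s has length 7. The slice s[:6] selects indices [0, 1, 2, 3, 4, 5] (0->'p', 1->'a', 2->'c', 3->'k', 4->'a', 5->'g'), giving 'packag'.

'packag'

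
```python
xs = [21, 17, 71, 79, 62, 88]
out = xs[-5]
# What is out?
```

xs has length 6. Negative index -5 maps to positive index 6 + (-5) = 1. xs[1] = 17.

17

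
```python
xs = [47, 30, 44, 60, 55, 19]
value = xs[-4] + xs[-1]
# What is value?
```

xs has length 6. Negative index -4 maps to positive index 6 + (-4) = 2. xs[2] = 44.
xs has length 6. Negative index -1 maps to positive index 6 + (-1) = 5. xs[5] = 19.
Sum: 44 + 19 = 63.

63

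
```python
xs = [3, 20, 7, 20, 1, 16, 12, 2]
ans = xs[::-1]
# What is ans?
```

xs has length 8. The slice xs[::-1] selects indices [7, 6, 5, 4, 3, 2, 1, 0] (7->2, 6->12, 5->16, 4->1, 3->20, 2->7, 1->20, 0->3), giving [2, 12, 16, 1, 20, 7, 20, 3].

[2, 12, 16, 1, 20, 7, 20, 3]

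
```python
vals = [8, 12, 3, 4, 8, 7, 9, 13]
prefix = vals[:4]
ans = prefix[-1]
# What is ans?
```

vals has length 8. The slice vals[:4] selects indices [0, 1, 2, 3] (0->8, 1->12, 2->3, 3->4), giving [8, 12, 3, 4]. So prefix = [8, 12, 3, 4]. Then prefix[-1] = 4.

4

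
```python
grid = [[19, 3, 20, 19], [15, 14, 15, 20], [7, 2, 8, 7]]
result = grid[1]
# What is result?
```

grid has 3 rows. Row 1 is [15, 14, 15, 20].

[15, 14, 15, 20]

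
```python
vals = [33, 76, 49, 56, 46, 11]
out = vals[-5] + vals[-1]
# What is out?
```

vals has length 6. Negative index -5 maps to positive index 6 + (-5) = 1. vals[1] = 76.
vals has length 6. Negative index -1 maps to positive index 6 + (-1) = 5. vals[5] = 11.
Sum: 76 + 11 = 87.

87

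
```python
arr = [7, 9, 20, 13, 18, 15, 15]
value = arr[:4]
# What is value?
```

arr has length 7. The slice arr[:4] selects indices [0, 1, 2, 3] (0->7, 1->9, 2->20, 3->13), giving [7, 9, 20, 13].

[7, 9, 20, 13]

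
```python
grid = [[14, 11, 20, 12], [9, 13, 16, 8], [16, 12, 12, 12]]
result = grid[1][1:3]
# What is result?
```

grid[1] = [9, 13, 16, 8]. grid[1] has length 4. The slice grid[1][1:3] selects indices [1, 2] (1->13, 2->16), giving [13, 16].

[13, 16]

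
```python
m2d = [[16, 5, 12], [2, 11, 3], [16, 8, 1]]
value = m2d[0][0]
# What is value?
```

m2d[0] = [16, 5, 12]. Taking column 0 of that row yields 16.

16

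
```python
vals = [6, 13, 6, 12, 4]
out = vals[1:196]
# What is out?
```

vals has length 5. The slice vals[1:196] selects indices [1, 2, 3, 4] (1->13, 2->6, 3->12, 4->4), giving [13, 6, 12, 4].

[13, 6, 12, 4]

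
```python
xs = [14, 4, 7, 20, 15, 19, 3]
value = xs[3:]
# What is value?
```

xs has length 7. The slice xs[3:] selects indices [3, 4, 5, 6] (3->20, 4->15, 5->19, 6->3), giving [20, 15, 19, 3].

[20, 15, 19, 3]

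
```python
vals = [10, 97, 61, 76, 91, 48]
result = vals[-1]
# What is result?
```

vals has length 6. Negative index -1 maps to positive index 6 + (-1) = 5. vals[5] = 48.

48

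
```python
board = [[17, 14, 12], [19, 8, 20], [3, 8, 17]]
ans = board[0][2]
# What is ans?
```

board[0] = [17, 14, 12]. Taking column 2 of that row yields 12.

12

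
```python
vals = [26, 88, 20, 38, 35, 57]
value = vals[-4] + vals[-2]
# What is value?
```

vals has length 6. Negative index -4 maps to positive index 6 + (-4) = 2. vals[2] = 20.
vals has length 6. Negative index -2 maps to positive index 6 + (-2) = 4. vals[4] = 35.
Sum: 20 + 35 = 55.

55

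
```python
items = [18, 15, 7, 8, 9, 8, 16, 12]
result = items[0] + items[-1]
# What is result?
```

items has length 8. items[0] = 18.
items has length 8. Negative index -1 maps to positive index 8 + (-1) = 7. items[7] = 12.
Sum: 18 + 12 = 30.

30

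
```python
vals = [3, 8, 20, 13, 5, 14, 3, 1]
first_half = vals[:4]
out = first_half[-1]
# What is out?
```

vals has length 8. The slice vals[:4] selects indices [0, 1, 2, 3] (0->3, 1->8, 2->20, 3->13), giving [3, 8, 20, 13]. So first_half = [3, 8, 20, 13]. Then first_half[-1] = 13.

13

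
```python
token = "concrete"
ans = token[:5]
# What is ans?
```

token has length 8. The slice token[:5] selects indices [0, 1, 2, 3, 4] (0->'c', 1->'o', 2->'n', 3->'c', 4->'r'), giving 'concr'.

'concr'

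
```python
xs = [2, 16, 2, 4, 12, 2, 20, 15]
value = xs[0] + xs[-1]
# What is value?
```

xs has length 8. xs[0] = 2.
xs has length 8. Negative index -1 maps to positive index 8 + (-1) = 7. xs[7] = 15.
Sum: 2 + 15 = 17.

17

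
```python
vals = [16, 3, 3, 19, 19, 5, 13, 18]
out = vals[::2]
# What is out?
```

vals has length 8. The slice vals[::2] selects indices [0, 2, 4, 6] (0->16, 2->3, 4->19, 6->13), giving [16, 3, 19, 13].

[16, 3, 19, 13]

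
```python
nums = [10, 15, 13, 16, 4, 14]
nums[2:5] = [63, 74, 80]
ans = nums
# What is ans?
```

nums starts as [10, 15, 13, 16, 4, 14] (length 6). The slice nums[2:5] covers indices [2, 3, 4] with values [13, 16, 4]. Replacing that slice with [63, 74, 80] (same length) produces [10, 15, 63, 74, 80, 14].

[10, 15, 63, 74, 80, 14]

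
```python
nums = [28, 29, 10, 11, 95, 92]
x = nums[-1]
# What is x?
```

nums has length 6. Negative index -1 maps to positive index 6 + (-1) = 5. nums[5] = 92.

92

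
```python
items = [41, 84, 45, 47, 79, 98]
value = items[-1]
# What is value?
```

items has length 6. Negative index -1 maps to positive index 6 + (-1) = 5. items[5] = 98.

98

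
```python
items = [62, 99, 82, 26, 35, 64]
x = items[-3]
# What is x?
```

items has length 6. Negative index -3 maps to positive index 6 + (-3) = 3. items[3] = 26.

26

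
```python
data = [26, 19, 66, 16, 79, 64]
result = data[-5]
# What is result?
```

data has length 6. Negative index -5 maps to positive index 6 + (-5) = 1. data[1] = 19.

19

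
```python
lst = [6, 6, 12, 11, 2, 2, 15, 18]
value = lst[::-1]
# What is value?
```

lst has length 8. The slice lst[::-1] selects indices [7, 6, 5, 4, 3, 2, 1, 0] (7->18, 6->15, 5->2, 4->2, 3->11, 2->12, 1->6, 0->6), giving [18, 15, 2, 2, 11, 12, 6, 6].

[18, 15, 2, 2, 11, 12, 6, 6]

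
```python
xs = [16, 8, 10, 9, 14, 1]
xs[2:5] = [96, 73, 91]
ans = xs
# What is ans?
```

xs starts as [16, 8, 10, 9, 14, 1] (length 6). The slice xs[2:5] covers indices [2, 3, 4] with values [10, 9, 14]. Replacing that slice with [96, 73, 91] (same length) produces [16, 8, 96, 73, 91, 1].

[16, 8, 96, 73, 91, 1]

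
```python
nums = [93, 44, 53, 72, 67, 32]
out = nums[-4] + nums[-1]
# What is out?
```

nums has length 6. Negative index -4 maps to positive index 6 + (-4) = 2. nums[2] = 53.
nums has length 6. Negative index -1 maps to positive index 6 + (-1) = 5. nums[5] = 32.
Sum: 53 + 32 = 85.

85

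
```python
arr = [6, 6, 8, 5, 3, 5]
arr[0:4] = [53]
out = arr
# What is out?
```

arr starts as [6, 6, 8, 5, 3, 5] (length 6). The slice arr[0:4] covers indices [0, 1, 2, 3] with values [6, 6, 8, 5]. Replacing that slice with [53] (different length) produces [53, 3, 5].

[53, 3, 5]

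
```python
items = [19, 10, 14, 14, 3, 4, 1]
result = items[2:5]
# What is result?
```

items has length 7. The slice items[2:5] selects indices [2, 3, 4] (2->14, 3->14, 4->3), giving [14, 14, 3].

[14, 14, 3]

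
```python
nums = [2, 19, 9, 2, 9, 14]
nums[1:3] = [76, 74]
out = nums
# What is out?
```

nums starts as [2, 19, 9, 2, 9, 14] (length 6). The slice nums[1:3] covers indices [1, 2] with values [19, 9]. Replacing that slice with [76, 74] (same length) produces [2, 76, 74, 2, 9, 14].

[2, 76, 74, 2, 9, 14]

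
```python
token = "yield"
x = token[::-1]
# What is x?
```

token has length 5. The slice token[::-1] selects indices [4, 3, 2, 1, 0] (4->'d', 3->'l', 2->'e', 1->'i', 0->'y'), giving 'dleiy'.

'dleiy'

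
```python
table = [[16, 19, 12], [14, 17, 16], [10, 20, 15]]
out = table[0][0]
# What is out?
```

table[0] = [16, 19, 12]. Taking column 0 of that row yields 16.

16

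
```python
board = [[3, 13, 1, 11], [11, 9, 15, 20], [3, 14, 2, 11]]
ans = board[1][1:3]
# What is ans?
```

board[1] = [11, 9, 15, 20]. board[1] has length 4. The slice board[1][1:3] selects indices [1, 2] (1->9, 2->15), giving [9, 15].

[9, 15]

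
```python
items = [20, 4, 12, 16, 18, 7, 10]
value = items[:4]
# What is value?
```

items has length 7. The slice items[:4] selects indices [0, 1, 2, 3] (0->20, 1->4, 2->12, 3->16), giving [20, 4, 12, 16].

[20, 4, 12, 16]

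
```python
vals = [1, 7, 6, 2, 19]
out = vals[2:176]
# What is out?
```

vals has length 5. The slice vals[2:176] selects indices [2, 3, 4] (2->6, 3->2, 4->19), giving [6, 2, 19].

[6, 2, 19]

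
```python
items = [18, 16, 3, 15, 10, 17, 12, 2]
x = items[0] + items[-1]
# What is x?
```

items has length 8. items[0] = 18.
items has length 8. Negative index -1 maps to positive index 8 + (-1) = 7. items[7] = 2.
Sum: 18 + 2 = 20.

20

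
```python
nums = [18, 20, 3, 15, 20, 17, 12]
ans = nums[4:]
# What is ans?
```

nums has length 7. The slice nums[4:] selects indices [4, 5, 6] (4->20, 5->17, 6->12), giving [20, 17, 12].

[20, 17, 12]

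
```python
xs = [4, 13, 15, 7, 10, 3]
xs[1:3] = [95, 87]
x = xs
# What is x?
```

xs starts as [4, 13, 15, 7, 10, 3] (length 6). The slice xs[1:3] covers indices [1, 2] with values [13, 15]. Replacing that slice with [95, 87] (same length) produces [4, 95, 87, 7, 10, 3].

[4, 95, 87, 7, 10, 3]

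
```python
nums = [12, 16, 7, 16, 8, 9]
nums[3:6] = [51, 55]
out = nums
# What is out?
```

nums starts as [12, 16, 7, 16, 8, 9] (length 6). The slice nums[3:6] covers indices [3, 4, 5] with values [16, 8, 9]. Replacing that slice with [51, 55] (different length) produces [12, 16, 7, 51, 55].

[12, 16, 7, 51, 55]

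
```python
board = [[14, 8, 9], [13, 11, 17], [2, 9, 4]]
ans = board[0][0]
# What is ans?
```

board[0] = [14, 8, 9]. Taking column 0 of that row yields 14.

14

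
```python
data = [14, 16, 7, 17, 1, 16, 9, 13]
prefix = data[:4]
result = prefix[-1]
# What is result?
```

data has length 8. The slice data[:4] selects indices [0, 1, 2, 3] (0->14, 1->16, 2->7, 3->17), giving [14, 16, 7, 17]. So prefix = [14, 16, 7, 17]. Then prefix[-1] = 17.

17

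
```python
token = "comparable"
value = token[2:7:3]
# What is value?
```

token has length 10. The slice token[2:7:3] selects indices [2, 5] (2->'m', 5->'r'), giving 'mr'.

'mr'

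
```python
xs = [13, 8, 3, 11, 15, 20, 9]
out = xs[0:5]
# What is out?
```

xs has length 7. The slice xs[0:5] selects indices [0, 1, 2, 3, 4] (0->13, 1->8, 2->3, 3->11, 4->15), giving [13, 8, 3, 11, 15].

[13, 8, 3, 11, 15]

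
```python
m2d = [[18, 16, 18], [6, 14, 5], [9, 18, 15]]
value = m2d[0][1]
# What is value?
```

m2d[0] = [18, 16, 18]. Taking column 1 of that row yields 16.

16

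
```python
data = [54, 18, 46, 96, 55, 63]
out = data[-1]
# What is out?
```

data has length 6. Negative index -1 maps to positive index 6 + (-1) = 5. data[5] = 63.

63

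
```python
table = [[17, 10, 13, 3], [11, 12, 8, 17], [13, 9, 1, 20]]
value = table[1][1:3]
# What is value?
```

table[1] = [11, 12, 8, 17]. table[1] has length 4. The slice table[1][1:3] selects indices [1, 2] (1->12, 2->8), giving [12, 8].

[12, 8]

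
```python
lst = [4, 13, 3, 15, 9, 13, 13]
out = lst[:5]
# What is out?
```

lst has length 7. The slice lst[:5] selects indices [0, 1, 2, 3, 4] (0->4, 1->13, 2->3, 3->15, 4->9), giving [4, 13, 3, 15, 9].

[4, 13, 3, 15, 9]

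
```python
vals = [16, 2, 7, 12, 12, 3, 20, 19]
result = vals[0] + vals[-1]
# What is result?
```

vals has length 8. vals[0] = 16.
vals has length 8. Negative index -1 maps to positive index 8 + (-1) = 7. vals[7] = 19.
Sum: 16 + 19 = 35.

35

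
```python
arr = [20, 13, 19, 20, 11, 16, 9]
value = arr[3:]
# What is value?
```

arr has length 7. The slice arr[3:] selects indices [3, 4, 5, 6] (3->20, 4->11, 5->16, 6->9), giving [20, 11, 16, 9].

[20, 11, 16, 9]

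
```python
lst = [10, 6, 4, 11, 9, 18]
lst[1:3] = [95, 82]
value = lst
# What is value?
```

lst starts as [10, 6, 4, 11, 9, 18] (length 6). The slice lst[1:3] covers indices [1, 2] with values [6, 4]. Replacing that slice with [95, 82] (same length) produces [10, 95, 82, 11, 9, 18].

[10, 95, 82, 11, 9, 18]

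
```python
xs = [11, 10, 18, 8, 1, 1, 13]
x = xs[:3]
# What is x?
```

xs has length 7. The slice xs[:3] selects indices [0, 1, 2] (0->11, 1->10, 2->18), giving [11, 10, 18].

[11, 10, 18]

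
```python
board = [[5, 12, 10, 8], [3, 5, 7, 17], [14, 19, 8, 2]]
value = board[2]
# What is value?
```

board has 3 rows. Row 2 is [14, 19, 8, 2].

[14, 19, 8, 2]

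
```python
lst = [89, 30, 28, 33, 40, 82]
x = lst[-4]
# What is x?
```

lst has length 6. Negative index -4 maps to positive index 6 + (-4) = 2. lst[2] = 28.

28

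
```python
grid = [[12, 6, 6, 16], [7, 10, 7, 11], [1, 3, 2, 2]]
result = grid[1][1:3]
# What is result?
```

grid[1] = [7, 10, 7, 11]. grid[1] has length 4. The slice grid[1][1:3] selects indices [1, 2] (1->10, 2->7), giving [10, 7].

[10, 7]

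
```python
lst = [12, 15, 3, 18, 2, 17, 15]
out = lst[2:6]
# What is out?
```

lst has length 7. The slice lst[2:6] selects indices [2, 3, 4, 5] (2->3, 3->18, 4->2, 5->17), giving [3, 18, 2, 17].

[3, 18, 2, 17]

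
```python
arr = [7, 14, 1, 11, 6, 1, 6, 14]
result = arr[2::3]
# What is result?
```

arr has length 8. The slice arr[2::3] selects indices [2, 5] (2->1, 5->1), giving [1, 1].

[1, 1]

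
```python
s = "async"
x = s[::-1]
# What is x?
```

s has length 5. The slice s[::-1] selects indices [4, 3, 2, 1, 0] (4->'c', 3->'n', 2->'y', 1->'s', 0->'a'), giving 'cnysa'.

'cnysa'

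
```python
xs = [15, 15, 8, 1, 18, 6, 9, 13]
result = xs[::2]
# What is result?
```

xs has length 8. The slice xs[::2] selects indices [0, 2, 4, 6] (0->15, 2->8, 4->18, 6->9), giving [15, 8, 18, 9].

[15, 8, 18, 9]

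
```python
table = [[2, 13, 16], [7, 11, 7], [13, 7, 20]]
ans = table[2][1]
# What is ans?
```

table[2] = [13, 7, 20]. Taking column 1 of that row yields 7.

7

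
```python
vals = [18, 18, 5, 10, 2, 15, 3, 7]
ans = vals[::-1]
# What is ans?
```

vals has length 8. The slice vals[::-1] selects indices [7, 6, 5, 4, 3, 2, 1, 0] (7->7, 6->3, 5->15, 4->2, 3->10, 2->5, 1->18, 0->18), giving [7, 3, 15, 2, 10, 5, 18, 18].

[7, 3, 15, 2, 10, 5, 18, 18]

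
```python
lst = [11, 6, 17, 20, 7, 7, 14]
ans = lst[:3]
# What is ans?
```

lst has length 7. The slice lst[:3] selects indices [0, 1, 2] (0->11, 1->6, 2->17), giving [11, 6, 17].

[11, 6, 17]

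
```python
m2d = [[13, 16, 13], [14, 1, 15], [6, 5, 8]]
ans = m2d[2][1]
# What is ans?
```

m2d[2] = [6, 5, 8]. Taking column 1 of that row yields 5.

5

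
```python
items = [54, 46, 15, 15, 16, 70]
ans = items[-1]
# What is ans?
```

items has length 6. Negative index -1 maps to positive index 6 + (-1) = 5. items[5] = 70.

70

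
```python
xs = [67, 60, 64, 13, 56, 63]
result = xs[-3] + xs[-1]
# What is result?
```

xs has length 6. Negative index -3 maps to positive index 6 + (-3) = 3. xs[3] = 13.
xs has length 6. Negative index -1 maps to positive index 6 + (-1) = 5. xs[5] = 63.
Sum: 13 + 63 = 76.

76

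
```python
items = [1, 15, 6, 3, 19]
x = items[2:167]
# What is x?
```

items has length 5. The slice items[2:167] selects indices [2, 3, 4] (2->6, 3->3, 4->19), giving [6, 3, 19].

[6, 3, 19]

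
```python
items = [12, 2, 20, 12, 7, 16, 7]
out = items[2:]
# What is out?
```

items has length 7. The slice items[2:] selects indices [2, 3, 4, 5, 6] (2->20, 3->12, 4->7, 5->16, 6->7), giving [20, 12, 7, 16, 7].

[20, 12, 7, 16, 7]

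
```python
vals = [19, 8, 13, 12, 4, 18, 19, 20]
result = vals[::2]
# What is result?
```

vals has length 8. The slice vals[::2] selects indices [0, 2, 4, 6] (0->19, 2->13, 4->4, 6->19), giving [19, 13, 4, 19].

[19, 13, 4, 19]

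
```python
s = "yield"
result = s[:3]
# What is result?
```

s has length 5. The slice s[:3] selects indices [0, 1, 2] (0->'y', 1->'i', 2->'e'), giving 'yie'.

'yie'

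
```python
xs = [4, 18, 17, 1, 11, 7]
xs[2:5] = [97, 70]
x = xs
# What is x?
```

xs starts as [4, 18, 17, 1, 11, 7] (length 6). The slice xs[2:5] covers indices [2, 3, 4] with values [17, 1, 11]. Replacing that slice with [97, 70] (different length) produces [4, 18, 97, 70, 7].

[4, 18, 97, 70, 7]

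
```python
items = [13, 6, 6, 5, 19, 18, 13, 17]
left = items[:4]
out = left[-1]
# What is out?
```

items has length 8. The slice items[:4] selects indices [0, 1, 2, 3] (0->13, 1->6, 2->6, 3->5), giving [13, 6, 6, 5]. So left = [13, 6, 6, 5]. Then left[-1] = 5.

5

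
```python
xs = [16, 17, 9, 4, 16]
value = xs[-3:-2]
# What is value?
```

xs has length 5. The slice xs[-3:-2] selects indices [2] (2->9), giving [9].

[9]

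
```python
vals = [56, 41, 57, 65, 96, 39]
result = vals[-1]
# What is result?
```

vals has length 6. Negative index -1 maps to positive index 6 + (-1) = 5. vals[5] = 39.

39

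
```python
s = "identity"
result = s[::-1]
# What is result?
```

s has length 8. The slice s[::-1] selects indices [7, 6, 5, 4, 3, 2, 1, 0] (7->'y', 6->'t', 5->'i', 4->'t', 3->'n', 2->'e', 1->'d', 0->'i'), giving 'ytitnedi'.

'ytitnedi'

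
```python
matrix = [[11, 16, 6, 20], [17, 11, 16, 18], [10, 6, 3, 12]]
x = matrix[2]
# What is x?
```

matrix has 3 rows. Row 2 is [10, 6, 3, 12].

[10, 6, 3, 12]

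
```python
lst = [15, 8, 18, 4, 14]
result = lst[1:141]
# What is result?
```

lst has length 5. The slice lst[1:141] selects indices [1, 2, 3, 4] (1->8, 2->18, 3->4, 4->14), giving [8, 18, 4, 14].

[8, 18, 4, 14]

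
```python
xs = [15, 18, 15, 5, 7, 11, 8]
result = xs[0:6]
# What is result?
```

xs has length 7. The slice xs[0:6] selects indices [0, 1, 2, 3, 4, 5] (0->15, 1->18, 2->15, 3->5, 4->7, 5->11), giving [15, 18, 15, 5, 7, 11].

[15, 18, 15, 5, 7, 11]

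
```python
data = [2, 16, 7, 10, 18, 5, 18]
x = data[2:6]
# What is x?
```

data has length 7. The slice data[2:6] selects indices [2, 3, 4, 5] (2->7, 3->10, 4->18, 5->5), giving [7, 10, 18, 5].

[7, 10, 18, 5]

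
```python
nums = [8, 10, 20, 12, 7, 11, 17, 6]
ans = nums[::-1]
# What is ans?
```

nums has length 8. The slice nums[::-1] selects indices [7, 6, 5, 4, 3, 2, 1, 0] (7->6, 6->17, 5->11, 4->7, 3->12, 2->20, 1->10, 0->8), giving [6, 17, 11, 7, 12, 20, 10, 8].

[6, 17, 11, 7, 12, 20, 10, 8]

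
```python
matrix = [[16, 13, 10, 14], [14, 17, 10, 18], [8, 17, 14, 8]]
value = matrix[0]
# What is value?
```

matrix has 3 rows. Row 0 is [16, 13, 10, 14].

[16, 13, 10, 14]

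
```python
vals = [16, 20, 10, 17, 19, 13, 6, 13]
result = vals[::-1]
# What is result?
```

vals has length 8. The slice vals[::-1] selects indices [7, 6, 5, 4, 3, 2, 1, 0] (7->13, 6->6, 5->13, 4->19, 3->17, 2->10, 1->20, 0->16), giving [13, 6, 13, 19, 17, 10, 20, 16].

[13, 6, 13, 19, 17, 10, 20, 16]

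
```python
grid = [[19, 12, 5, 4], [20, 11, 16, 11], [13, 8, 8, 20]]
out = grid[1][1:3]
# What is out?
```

grid[1] = [20, 11, 16, 11]. grid[1] has length 4. The slice grid[1][1:3] selects indices [1, 2] (1->11, 2->16), giving [11, 16].

[11, 16]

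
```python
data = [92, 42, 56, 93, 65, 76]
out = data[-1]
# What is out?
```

data has length 6. Negative index -1 maps to positive index 6 + (-1) = 5. data[5] = 76.

76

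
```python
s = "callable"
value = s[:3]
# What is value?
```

s has length 8. The slice s[:3] selects indices [0, 1, 2] (0->'c', 1->'a', 2->'l'), giving 'cal'.

'cal'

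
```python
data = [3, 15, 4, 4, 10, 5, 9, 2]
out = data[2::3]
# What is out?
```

data has length 8. The slice data[2::3] selects indices [2, 5] (2->4, 5->5), giving [4, 5].

[4, 5]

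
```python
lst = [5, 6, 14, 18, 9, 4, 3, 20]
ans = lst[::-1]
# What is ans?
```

lst has length 8. The slice lst[::-1] selects indices [7, 6, 5, 4, 3, 2, 1, 0] (7->20, 6->3, 5->4, 4->9, 3->18, 2->14, 1->6, 0->5), giving [20, 3, 4, 9, 18, 14, 6, 5].

[20, 3, 4, 9, 18, 14, 6, 5]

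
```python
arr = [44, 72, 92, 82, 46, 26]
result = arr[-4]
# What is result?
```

arr has length 6. Negative index -4 maps to positive index 6 + (-4) = 2. arr[2] = 92.

92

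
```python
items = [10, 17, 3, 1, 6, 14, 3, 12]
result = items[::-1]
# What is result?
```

items has length 8. The slice items[::-1] selects indices [7, 6, 5, 4, 3, 2, 1, 0] (7->12, 6->3, 5->14, 4->6, 3->1, 2->3, 1->17, 0->10), giving [12, 3, 14, 6, 1, 3, 17, 10].

[12, 3, 14, 6, 1, 3, 17, 10]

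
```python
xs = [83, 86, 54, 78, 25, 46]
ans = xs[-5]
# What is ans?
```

xs has length 6. Negative index -5 maps to positive index 6 + (-5) = 1. xs[1] = 86.

86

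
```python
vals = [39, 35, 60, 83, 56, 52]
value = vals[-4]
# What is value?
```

vals has length 6. Negative index -4 maps to positive index 6 + (-4) = 2. vals[2] = 60.

60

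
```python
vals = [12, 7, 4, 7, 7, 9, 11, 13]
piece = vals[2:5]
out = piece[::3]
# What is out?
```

vals has length 8. The slice vals[2:5] selects indices [2, 3, 4] (2->4, 3->7, 4->7), giving [4, 7, 7]. So piece = [4, 7, 7]. piece has length 3. The slice piece[::3] selects indices [0] (0->4), giving [4].

[4]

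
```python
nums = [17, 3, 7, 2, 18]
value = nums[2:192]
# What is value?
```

nums has length 5. The slice nums[2:192] selects indices [2, 3, 4] (2->7, 3->2, 4->18), giving [7, 2, 18].

[7, 2, 18]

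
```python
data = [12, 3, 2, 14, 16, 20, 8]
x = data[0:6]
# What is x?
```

data has length 7. The slice data[0:6] selects indices [0, 1, 2, 3, 4, 5] (0->12, 1->3, 2->2, 3->14, 4->16, 5->20), giving [12, 3, 2, 14, 16, 20].

[12, 3, 2, 14, 16, 20]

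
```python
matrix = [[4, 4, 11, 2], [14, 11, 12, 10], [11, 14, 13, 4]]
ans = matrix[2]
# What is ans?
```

matrix has 3 rows. Row 2 is [11, 14, 13, 4].

[11, 14, 13, 4]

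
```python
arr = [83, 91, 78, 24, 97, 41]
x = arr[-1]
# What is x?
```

arr has length 6. Negative index -1 maps to positive index 6 + (-1) = 5. arr[5] = 41.

41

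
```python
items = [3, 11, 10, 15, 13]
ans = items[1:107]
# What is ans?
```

items has length 5. The slice items[1:107] selects indices [1, 2, 3, 4] (1->11, 2->10, 3->15, 4->13), giving [11, 10, 15, 13].

[11, 10, 15, 13]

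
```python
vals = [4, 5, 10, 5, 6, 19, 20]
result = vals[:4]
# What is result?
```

vals has length 7. The slice vals[:4] selects indices [0, 1, 2, 3] (0->4, 1->5, 2->10, 3->5), giving [4, 5, 10, 5].

[4, 5, 10, 5]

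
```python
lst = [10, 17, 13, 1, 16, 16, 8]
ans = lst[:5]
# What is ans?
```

lst has length 7. The slice lst[:5] selects indices [0, 1, 2, 3, 4] (0->10, 1->17, 2->13, 3->1, 4->16), giving [10, 17, 13, 1, 16].

[10, 17, 13, 1, 16]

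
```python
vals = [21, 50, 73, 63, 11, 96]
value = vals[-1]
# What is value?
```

vals has length 6. Negative index -1 maps to positive index 6 + (-1) = 5. vals[5] = 96.

96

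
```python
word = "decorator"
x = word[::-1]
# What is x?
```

word has length 9. The slice word[::-1] selects indices [8, 7, 6, 5, 4, 3, 2, 1, 0] (8->'r', 7->'o', 6->'t', 5->'a', 4->'r', 3->'o', 2->'c', 1->'e', 0->'d'), giving 'rotaroced'.

'rotaroced'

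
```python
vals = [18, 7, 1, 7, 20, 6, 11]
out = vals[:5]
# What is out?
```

vals has length 7. The slice vals[:5] selects indices [0, 1, 2, 3, 4] (0->18, 1->7, 2->1, 3->7, 4->20), giving [18, 7, 1, 7, 20].

[18, 7, 1, 7, 20]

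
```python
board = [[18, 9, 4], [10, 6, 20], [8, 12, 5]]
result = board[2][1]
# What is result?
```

board[2] = [8, 12, 5]. Taking column 1 of that row yields 12.

12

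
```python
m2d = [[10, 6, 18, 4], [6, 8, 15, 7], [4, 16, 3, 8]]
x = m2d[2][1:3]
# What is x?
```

m2d[2] = [4, 16, 3, 8]. m2d[2] has length 4. The slice m2d[2][1:3] selects indices [1, 2] (1->16, 2->3), giving [16, 3].

[16, 3]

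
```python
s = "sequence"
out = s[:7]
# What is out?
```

s has length 8. The slice s[:7] selects indices [0, 1, 2, 3, 4, 5, 6] (0->'s', 1->'e', 2->'q', 3->'u', 4->'e', 5->'n', 6->'c'), giving 'sequenc'.

'sequenc'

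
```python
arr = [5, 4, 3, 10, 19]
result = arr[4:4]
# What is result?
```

arr has length 5. The slice arr[4:4] resolves to an empty index range, so the result is [].

[]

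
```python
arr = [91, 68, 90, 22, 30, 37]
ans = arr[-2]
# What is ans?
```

arr has length 6. Negative index -2 maps to positive index 6 + (-2) = 4. arr[4] = 30.

30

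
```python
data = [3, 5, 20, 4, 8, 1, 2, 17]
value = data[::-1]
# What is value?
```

data has length 8. The slice data[::-1] selects indices [7, 6, 5, 4, 3, 2, 1, 0] (7->17, 6->2, 5->1, 4->8, 3->4, 2->20, 1->5, 0->3), giving [17, 2, 1, 8, 4, 20, 5, 3].

[17, 2, 1, 8, 4, 20, 5, 3]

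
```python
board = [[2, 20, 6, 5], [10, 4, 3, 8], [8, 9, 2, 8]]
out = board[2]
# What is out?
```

board has 3 rows. Row 2 is [8, 9, 2, 8].

[8, 9, 2, 8]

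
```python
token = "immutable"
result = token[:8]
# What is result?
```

token has length 9. The slice token[:8] selects indices [0, 1, 2, 3, 4, 5, 6, 7] (0->'i', 1->'m', 2->'m', 3->'u', 4->'t', 5->'a', 6->'b', 7->'l'), giving 'immutabl'.

'immutabl'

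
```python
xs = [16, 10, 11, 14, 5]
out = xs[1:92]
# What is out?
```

xs has length 5. The slice xs[1:92] selects indices [1, 2, 3, 4] (1->10, 2->11, 3->14, 4->5), giving [10, 11, 14, 5].

[10, 11, 14, 5]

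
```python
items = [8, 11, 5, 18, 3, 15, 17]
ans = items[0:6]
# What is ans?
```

items has length 7. The slice items[0:6] selects indices [0, 1, 2, 3, 4, 5] (0->8, 1->11, 2->5, 3->18, 4->3, 5->15), giving [8, 11, 5, 18, 3, 15].

[8, 11, 5, 18, 3, 15]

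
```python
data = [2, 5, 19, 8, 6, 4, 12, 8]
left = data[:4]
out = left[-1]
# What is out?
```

data has length 8. The slice data[:4] selects indices [0, 1, 2, 3] (0->2, 1->5, 2->19, 3->8), giving [2, 5, 19, 8]. So left = [2, 5, 19, 8]. Then left[-1] = 8.

8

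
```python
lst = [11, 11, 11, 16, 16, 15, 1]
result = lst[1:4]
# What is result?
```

lst has length 7. The slice lst[1:4] selects indices [1, 2, 3] (1->11, 2->11, 3->16), giving [11, 11, 16].

[11, 11, 16]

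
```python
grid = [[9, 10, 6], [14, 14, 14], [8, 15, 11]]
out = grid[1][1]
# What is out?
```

grid[1] = [14, 14, 14]. Taking column 1 of that row yields 14.

14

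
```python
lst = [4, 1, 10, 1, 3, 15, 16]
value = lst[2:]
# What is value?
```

lst has length 7. The slice lst[2:] selects indices [2, 3, 4, 5, 6] (2->10, 3->1, 4->3, 5->15, 6->16), giving [10, 1, 3, 15, 16].

[10, 1, 3, 15, 16]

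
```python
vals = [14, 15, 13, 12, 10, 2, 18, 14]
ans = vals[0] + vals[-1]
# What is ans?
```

vals has length 8. vals[0] = 14.
vals has length 8. Negative index -1 maps to positive index 8 + (-1) = 7. vals[7] = 14.
Sum: 14 + 14 = 28.

28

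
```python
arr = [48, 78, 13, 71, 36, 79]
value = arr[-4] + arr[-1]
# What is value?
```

arr has length 6. Negative index -4 maps to positive index 6 + (-4) = 2. arr[2] = 13.
arr has length 6. Negative index -1 maps to positive index 6 + (-1) = 5. arr[5] = 79.
Sum: 13 + 79 = 92.

92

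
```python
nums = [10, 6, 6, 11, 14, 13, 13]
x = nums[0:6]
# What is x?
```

nums has length 7. The slice nums[0:6] selects indices [0, 1, 2, 3, 4, 5] (0->10, 1->6, 2->6, 3->11, 4->14, 5->13), giving [10, 6, 6, 11, 14, 13].

[10, 6, 6, 11, 14, 13]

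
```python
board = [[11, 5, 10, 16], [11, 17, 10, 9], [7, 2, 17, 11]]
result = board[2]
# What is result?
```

board has 3 rows. Row 2 is [7, 2, 17, 11].

[7, 2, 17, 11]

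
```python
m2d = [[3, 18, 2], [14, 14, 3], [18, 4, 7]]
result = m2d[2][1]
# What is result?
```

m2d[2] = [18, 4, 7]. Taking column 1 of that row yields 4.

4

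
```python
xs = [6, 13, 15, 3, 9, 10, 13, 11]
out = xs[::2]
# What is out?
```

xs has length 8. The slice xs[::2] selects indices [0, 2, 4, 6] (0->6, 2->15, 4->9, 6->13), giving [6, 15, 9, 13].

[6, 15, 9, 13]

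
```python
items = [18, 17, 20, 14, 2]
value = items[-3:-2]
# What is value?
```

items has length 5. The slice items[-3:-2] selects indices [2] (2->20), giving [20].

[20]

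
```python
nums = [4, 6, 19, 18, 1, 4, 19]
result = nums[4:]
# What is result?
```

nums has length 7. The slice nums[4:] selects indices [4, 5, 6] (4->1, 5->4, 6->19), giving [1, 4, 19].

[1, 4, 19]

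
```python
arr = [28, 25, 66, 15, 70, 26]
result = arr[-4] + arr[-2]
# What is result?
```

arr has length 6. Negative index -4 maps to positive index 6 + (-4) = 2. arr[2] = 66.
arr has length 6. Negative index -2 maps to positive index 6 + (-2) = 4. arr[4] = 70.
Sum: 66 + 70 = 136.

136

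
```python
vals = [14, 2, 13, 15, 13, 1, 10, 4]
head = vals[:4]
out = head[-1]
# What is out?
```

vals has length 8. The slice vals[:4] selects indices [0, 1, 2, 3] (0->14, 1->2, 2->13, 3->15), giving [14, 2, 13, 15]. So head = [14, 2, 13, 15]. Then head[-1] = 15.

15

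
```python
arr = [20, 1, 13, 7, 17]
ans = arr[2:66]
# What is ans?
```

arr has length 5. The slice arr[2:66] selects indices [2, 3, 4] (2->13, 3->7, 4->17), giving [13, 7, 17].

[13, 7, 17]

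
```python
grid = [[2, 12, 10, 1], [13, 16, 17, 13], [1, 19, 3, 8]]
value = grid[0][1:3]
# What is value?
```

grid[0] = [2, 12, 10, 1]. grid[0] has length 4. The slice grid[0][1:3] selects indices [1, 2] (1->12, 2->10), giving [12, 10].

[12, 10]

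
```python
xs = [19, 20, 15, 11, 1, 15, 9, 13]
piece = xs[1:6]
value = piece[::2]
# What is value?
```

xs has length 8. The slice xs[1:6] selects indices [1, 2, 3, 4, 5] (1->20, 2->15, 3->11, 4->1, 5->15), giving [20, 15, 11, 1, 15]. So piece = [20, 15, 11, 1, 15]. piece has length 5. The slice piece[::2] selects indices [0, 2, 4] (0->20, 2->11, 4->15), giving [20, 11, 15].

[20, 11, 15]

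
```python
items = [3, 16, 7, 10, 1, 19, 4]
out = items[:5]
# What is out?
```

items has length 7. The slice items[:5] selects indices [0, 1, 2, 3, 4] (0->3, 1->16, 2->7, 3->10, 4->1), giving [3, 16, 7, 10, 1].

[3, 16, 7, 10, 1]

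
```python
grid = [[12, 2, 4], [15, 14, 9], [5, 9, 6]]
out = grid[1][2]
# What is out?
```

grid[1] = [15, 14, 9]. Taking column 2 of that row yields 9.

9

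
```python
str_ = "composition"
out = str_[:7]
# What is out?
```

str_ has length 11. The slice str_[:7] selects indices [0, 1, 2, 3, 4, 5, 6] (0->'c', 1->'o', 2->'m', 3->'p', 4->'o', 5->'s', 6->'i'), giving 'composi'.

'composi'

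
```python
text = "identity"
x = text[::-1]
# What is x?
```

text has length 8. The slice text[::-1] selects indices [7, 6, 5, 4, 3, 2, 1, 0] (7->'y', 6->'t', 5->'i', 4->'t', 3->'n', 2->'e', 1->'d', 0->'i'), giving 'ytitnedi'.

'ytitnedi'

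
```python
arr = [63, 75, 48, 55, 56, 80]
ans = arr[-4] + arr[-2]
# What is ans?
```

arr has length 6. Negative index -4 maps to positive index 6 + (-4) = 2. arr[2] = 48.
arr has length 6. Negative index -2 maps to positive index 6 + (-2) = 4. arr[4] = 56.
Sum: 48 + 56 = 104.

104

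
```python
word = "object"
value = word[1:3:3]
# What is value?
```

word has length 6. The slice word[1:3:3] selects indices [1] (1->'b'), giving 'b'.

'b'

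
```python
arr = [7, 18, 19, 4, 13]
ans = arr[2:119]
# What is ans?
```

arr has length 5. The slice arr[2:119] selects indices [2, 3, 4] (2->19, 3->4, 4->13), giving [19, 4, 13].

[19, 4, 13]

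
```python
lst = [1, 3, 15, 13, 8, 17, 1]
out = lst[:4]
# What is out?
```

lst has length 7. The slice lst[:4] selects indices [0, 1, 2, 3] (0->1, 1->3, 2->15, 3->13), giving [1, 3, 15, 13].

[1, 3, 15, 13]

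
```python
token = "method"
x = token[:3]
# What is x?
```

token has length 6. The slice token[:3] selects indices [0, 1, 2] (0->'m', 1->'e', 2->'t'), giving 'met'.

'met'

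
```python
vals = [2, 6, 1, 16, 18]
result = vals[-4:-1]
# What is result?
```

vals has length 5. The slice vals[-4:-1] selects indices [1, 2, 3] (1->6, 2->1, 3->16), giving [6, 1, 16].

[6, 1, 16]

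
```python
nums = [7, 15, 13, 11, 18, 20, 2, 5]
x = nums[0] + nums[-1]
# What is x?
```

nums has length 8. nums[0] = 7.
nums has length 8. Negative index -1 maps to positive index 8 + (-1) = 7. nums[7] = 5.
Sum: 7 + 5 = 12.

12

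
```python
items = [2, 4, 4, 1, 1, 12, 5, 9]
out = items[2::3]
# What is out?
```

items has length 8. The slice items[2::3] selects indices [2, 5] (2->4, 5->12), giving [4, 12].

[4, 12]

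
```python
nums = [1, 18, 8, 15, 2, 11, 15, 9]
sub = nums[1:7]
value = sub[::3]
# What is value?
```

nums has length 8. The slice nums[1:7] selects indices [1, 2, 3, 4, 5, 6] (1->18, 2->8, 3->15, 4->2, 5->11, 6->15), giving [18, 8, 15, 2, 11, 15]. So sub = [18, 8, 15, 2, 11, 15]. sub has length 6. The slice sub[::3] selects indices [0, 3] (0->18, 3->2), giving [18, 2].

[18, 2]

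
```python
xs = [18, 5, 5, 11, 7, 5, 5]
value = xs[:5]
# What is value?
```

xs has length 7. The slice xs[:5] selects indices [0, 1, 2, 3, 4] (0->18, 1->5, 2->5, 3->11, 4->7), giving [18, 5, 5, 11, 7].

[18, 5, 5, 11, 7]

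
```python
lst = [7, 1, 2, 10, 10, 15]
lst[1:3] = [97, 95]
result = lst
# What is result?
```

lst starts as [7, 1, 2, 10, 10, 15] (length 6). The slice lst[1:3] covers indices [1, 2] with values [1, 2]. Replacing that slice with [97, 95] (same length) produces [7, 97, 95, 10, 10, 15].

[7, 97, 95, 10, 10, 15]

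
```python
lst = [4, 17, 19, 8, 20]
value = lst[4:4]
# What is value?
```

lst has length 5. The slice lst[4:4] resolves to an empty index range, so the result is [].

[]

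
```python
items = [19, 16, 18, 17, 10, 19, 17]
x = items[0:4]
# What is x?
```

items has length 7. The slice items[0:4] selects indices [0, 1, 2, 3] (0->19, 1->16, 2->18, 3->17), giving [19, 16, 18, 17].

[19, 16, 18, 17]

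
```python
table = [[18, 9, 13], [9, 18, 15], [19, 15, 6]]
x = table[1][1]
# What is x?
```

table[1] = [9, 18, 15]. Taking column 1 of that row yields 18.

18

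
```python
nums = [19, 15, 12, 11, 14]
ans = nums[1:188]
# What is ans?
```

nums has length 5. The slice nums[1:188] selects indices [1, 2, 3, 4] (1->15, 2->12, 3->11, 4->14), giving [15, 12, 11, 14].

[15, 12, 11, 14]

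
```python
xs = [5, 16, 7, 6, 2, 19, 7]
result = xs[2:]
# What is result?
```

xs has length 7. The slice xs[2:] selects indices [2, 3, 4, 5, 6] (2->7, 3->6, 4->2, 5->19, 6->7), giving [7, 6, 2, 19, 7].

[7, 6, 2, 19, 7]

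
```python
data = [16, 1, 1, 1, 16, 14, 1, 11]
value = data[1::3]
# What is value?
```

data has length 8. The slice data[1::3] selects indices [1, 4, 7] (1->1, 4->16, 7->11), giving [1, 16, 11].

[1, 16, 11]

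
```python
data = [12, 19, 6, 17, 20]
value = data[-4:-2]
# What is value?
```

data has length 5. The slice data[-4:-2] selects indices [1, 2] (1->19, 2->6), giving [19, 6].

[19, 6]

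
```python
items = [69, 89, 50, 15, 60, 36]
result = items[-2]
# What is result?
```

items has length 6. Negative index -2 maps to positive index 6 + (-2) = 4. items[4] = 60.

60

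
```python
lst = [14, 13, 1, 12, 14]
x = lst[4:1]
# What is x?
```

lst has length 5. The slice lst[4:1] resolves to an empty index range, so the result is [].

[]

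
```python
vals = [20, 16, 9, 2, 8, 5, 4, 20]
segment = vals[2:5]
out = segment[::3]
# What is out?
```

vals has length 8. The slice vals[2:5] selects indices [2, 3, 4] (2->9, 3->2, 4->8), giving [9, 2, 8]. So segment = [9, 2, 8]. segment has length 3. The slice segment[::3] selects indices [0] (0->9), giving [9].

[9]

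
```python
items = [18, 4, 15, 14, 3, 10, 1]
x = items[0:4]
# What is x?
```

items has length 7. The slice items[0:4] selects indices [0, 1, 2, 3] (0->18, 1->4, 2->15, 3->14), giving [18, 4, 15, 14].

[18, 4, 15, 14]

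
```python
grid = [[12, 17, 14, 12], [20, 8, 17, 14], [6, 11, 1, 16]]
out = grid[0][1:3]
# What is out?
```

grid[0] = [12, 17, 14, 12]. grid[0] has length 4. The slice grid[0][1:3] selects indices [1, 2] (1->17, 2->14), giving [17, 14].

[17, 14]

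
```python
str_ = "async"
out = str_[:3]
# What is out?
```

str_ has length 5. The slice str_[:3] selects indices [0, 1, 2] (0->'a', 1->'s', 2->'y'), giving 'asy'.

'asy'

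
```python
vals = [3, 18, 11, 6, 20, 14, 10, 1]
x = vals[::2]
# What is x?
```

vals has length 8. The slice vals[::2] selects indices [0, 2, 4, 6] (0->3, 2->11, 4->20, 6->10), giving [3, 11, 20, 10].

[3, 11, 20, 10]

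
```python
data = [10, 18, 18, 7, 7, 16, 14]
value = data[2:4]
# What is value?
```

data has length 7. The slice data[2:4] selects indices [2, 3] (2->18, 3->7), giving [18, 7].

[18, 7]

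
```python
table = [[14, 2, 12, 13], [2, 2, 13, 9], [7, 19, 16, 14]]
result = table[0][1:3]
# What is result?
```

table[0] = [14, 2, 12, 13]. table[0] has length 4. The slice table[0][1:3] selects indices [1, 2] (1->2, 2->12), giving [2, 12].

[2, 12]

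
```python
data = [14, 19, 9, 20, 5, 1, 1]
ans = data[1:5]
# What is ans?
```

data has length 7. The slice data[1:5] selects indices [1, 2, 3, 4] (1->19, 2->9, 3->20, 4->5), giving [19, 9, 20, 5].

[19, 9, 20, 5]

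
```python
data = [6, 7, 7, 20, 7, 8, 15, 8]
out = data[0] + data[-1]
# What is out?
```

data has length 8. data[0] = 6.
data has length 8. Negative index -1 maps to positive index 8 + (-1) = 7. data[7] = 8.
Sum: 6 + 8 = 14.

14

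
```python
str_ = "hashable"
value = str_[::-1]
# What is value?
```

str_ has length 8. The slice str_[::-1] selects indices [7, 6, 5, 4, 3, 2, 1, 0] (7->'e', 6->'l', 5->'b', 4->'a', 3->'h', 2->'s', 1->'a', 0->'h'), giving 'elbahsah'.

'elbahsah'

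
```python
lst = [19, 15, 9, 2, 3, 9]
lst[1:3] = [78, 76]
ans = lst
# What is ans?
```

lst starts as [19, 15, 9, 2, 3, 9] (length 6). The slice lst[1:3] covers indices [1, 2] with values [15, 9]. Replacing that slice with [78, 76] (same length) produces [19, 78, 76, 2, 3, 9].

[19, 78, 76, 2, 3, 9]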